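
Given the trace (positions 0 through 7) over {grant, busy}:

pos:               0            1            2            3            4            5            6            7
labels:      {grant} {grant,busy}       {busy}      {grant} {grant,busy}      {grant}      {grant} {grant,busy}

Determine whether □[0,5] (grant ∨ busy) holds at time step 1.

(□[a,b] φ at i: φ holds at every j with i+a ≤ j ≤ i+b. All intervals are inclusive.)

Check (grant ∨ busy) at every j in [1,6]:
  j=1: true
  j=2: true
  j=3: true
  j=4: true
  j=5: true
  j=6: true
All positions satisfy it → formula holds.

Holds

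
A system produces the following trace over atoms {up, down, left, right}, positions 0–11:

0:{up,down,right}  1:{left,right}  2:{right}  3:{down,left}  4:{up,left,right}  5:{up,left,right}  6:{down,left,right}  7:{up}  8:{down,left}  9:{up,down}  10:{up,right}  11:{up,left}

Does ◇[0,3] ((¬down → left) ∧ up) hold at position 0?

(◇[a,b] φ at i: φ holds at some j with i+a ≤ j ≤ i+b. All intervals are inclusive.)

Check ((¬down → left) ∧ up) at each j in [0,3]:
  j=0: true
  j=1: false
  j=2: false
  j=3: false
Found at j=0 → formula holds.

Yes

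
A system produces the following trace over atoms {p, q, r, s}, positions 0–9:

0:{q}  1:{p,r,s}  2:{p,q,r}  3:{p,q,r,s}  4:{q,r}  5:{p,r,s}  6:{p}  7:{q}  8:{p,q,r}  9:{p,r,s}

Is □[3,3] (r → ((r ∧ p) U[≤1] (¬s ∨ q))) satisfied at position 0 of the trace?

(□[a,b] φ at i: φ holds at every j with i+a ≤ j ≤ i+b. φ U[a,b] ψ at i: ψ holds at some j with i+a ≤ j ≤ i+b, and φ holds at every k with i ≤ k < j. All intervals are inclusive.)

Holds

Check (r → ((r ∧ p) U[≤1] (¬s ∨ q))) at every j in [3,3]:
  j=3: antecedent true; consequent holds → ✓
All positions satisfy it → formula holds.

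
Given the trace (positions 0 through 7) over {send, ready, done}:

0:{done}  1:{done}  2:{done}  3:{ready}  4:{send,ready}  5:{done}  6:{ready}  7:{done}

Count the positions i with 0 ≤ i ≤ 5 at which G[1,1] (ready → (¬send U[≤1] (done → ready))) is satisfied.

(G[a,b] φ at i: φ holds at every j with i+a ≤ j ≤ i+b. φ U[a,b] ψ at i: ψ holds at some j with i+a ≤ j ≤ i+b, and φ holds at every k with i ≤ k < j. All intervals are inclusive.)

6

Evaluate at each i in [0,5]:
  i=0: ✓ (all of [1,1])
  i=1: ✓ (all of [2,2])
  i=2: ✓ (all of [3,3])
  i=3: ✓ (all of [4,4])
  i=4: ✓ (all of [5,5])
  i=5: ✓ (all of [6,6])
Positions where it holds: {0, 1, 2, 3, 4, 5} → 6.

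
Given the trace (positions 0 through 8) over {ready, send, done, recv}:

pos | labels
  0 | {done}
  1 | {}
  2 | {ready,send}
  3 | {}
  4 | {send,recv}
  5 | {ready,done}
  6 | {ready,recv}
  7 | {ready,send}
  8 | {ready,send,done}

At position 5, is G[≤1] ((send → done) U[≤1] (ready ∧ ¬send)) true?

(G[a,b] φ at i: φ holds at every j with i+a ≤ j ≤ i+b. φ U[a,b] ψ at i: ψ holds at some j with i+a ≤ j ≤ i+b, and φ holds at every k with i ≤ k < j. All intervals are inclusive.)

Holds

Check ((send → done) U[≤1] (ready ∧ ¬send)) at every j in [5,6]:
  j=5: holds
  j=6: holds
All positions satisfy it → formula holds.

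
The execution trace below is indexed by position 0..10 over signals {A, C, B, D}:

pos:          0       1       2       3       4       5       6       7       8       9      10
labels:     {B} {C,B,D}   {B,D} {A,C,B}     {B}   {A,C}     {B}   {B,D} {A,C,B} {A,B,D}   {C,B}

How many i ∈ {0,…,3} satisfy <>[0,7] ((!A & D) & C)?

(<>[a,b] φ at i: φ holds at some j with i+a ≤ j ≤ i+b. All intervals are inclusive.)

2

Evaluate at each i in [0,3]:
  i=0: ✓ (witness j=1)
  i=1: ✓ (witness j=1)
  i=2: ✗ (none in [2,9])
  i=3: ✗ (none in [3,10])
Positions where it holds: {0, 1} → 2.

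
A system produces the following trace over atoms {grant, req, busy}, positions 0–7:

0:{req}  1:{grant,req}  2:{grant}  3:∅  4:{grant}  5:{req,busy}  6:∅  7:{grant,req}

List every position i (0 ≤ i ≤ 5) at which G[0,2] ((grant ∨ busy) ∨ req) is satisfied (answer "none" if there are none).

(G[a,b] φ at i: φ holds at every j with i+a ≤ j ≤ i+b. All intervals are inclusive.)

Evaluate at each i in [0,5]:
  i=0: ✓ (all of [0,2])
  i=1: ✗ (fails at j=3)
  i=2: ✗ (fails at j=3)
  i=3: ✗ (fails at j=3)
  i=4: ✗ (fails at j=6)
  i=5: ✗ (fails at j=6)

0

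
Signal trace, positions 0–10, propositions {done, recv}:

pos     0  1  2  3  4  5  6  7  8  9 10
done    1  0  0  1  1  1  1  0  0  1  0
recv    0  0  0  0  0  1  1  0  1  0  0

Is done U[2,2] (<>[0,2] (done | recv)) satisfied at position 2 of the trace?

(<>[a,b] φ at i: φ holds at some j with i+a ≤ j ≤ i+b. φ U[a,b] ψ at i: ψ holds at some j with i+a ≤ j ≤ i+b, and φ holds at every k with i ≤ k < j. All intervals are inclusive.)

False

Need some j in [4,4] with <>[0,2] (done | recv), and done at every k in [2,j-1].
  j=4: <>[0,2] (done | recv) holds, but done fails at k=2 → not this j.
No j in the window works → until fails.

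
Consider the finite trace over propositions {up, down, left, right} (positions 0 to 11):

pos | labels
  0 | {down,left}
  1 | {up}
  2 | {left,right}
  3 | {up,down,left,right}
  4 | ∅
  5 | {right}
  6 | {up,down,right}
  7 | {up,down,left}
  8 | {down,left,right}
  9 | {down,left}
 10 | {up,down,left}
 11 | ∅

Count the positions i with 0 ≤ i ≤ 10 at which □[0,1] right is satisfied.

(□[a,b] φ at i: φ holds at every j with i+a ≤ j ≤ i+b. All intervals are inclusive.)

Evaluate at each i in [0,10]:
  i=0: ✗ (fails at j=0)
  i=1: ✗ (fails at j=1)
  i=2: ✓ (all of [2,3])
  i=3: ✗ (fails at j=4)
  i=4: ✗ (fails at j=4)
  i=5: ✓ (all of [5,6])
  i=6: ✗ (fails at j=7)
  i=7: ✗ (fails at j=7)
  i=8: ✗ (fails at j=9)
  i=9: ✗ (fails at j=9)
  i=10: ✗ (fails at j=10)
Positions where it holds: {2, 5} → 2.

2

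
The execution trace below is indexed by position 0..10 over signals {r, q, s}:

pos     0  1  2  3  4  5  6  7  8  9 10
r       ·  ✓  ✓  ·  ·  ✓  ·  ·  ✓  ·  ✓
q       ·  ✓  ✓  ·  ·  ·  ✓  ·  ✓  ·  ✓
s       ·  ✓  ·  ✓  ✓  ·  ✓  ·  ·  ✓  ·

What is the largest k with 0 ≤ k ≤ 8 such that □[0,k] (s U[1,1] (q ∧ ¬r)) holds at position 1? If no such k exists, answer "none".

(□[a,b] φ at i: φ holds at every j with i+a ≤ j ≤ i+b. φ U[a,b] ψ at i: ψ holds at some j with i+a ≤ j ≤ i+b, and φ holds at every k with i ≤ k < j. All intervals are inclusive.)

(s U[1,1] (q ∧ ¬r)) must hold from j=1 onward; find where it first fails.
  j=1: fails → no k works.

none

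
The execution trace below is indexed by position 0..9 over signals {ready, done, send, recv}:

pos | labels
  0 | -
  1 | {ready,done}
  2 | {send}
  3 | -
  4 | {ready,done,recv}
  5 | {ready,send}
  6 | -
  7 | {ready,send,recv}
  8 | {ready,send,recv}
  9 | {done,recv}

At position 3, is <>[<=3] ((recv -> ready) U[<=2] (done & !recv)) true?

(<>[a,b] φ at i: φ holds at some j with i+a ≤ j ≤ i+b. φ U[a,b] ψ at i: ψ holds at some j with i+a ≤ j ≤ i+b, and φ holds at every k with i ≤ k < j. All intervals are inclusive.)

Check ((recv -> ready) U[<=2] (done & !recv)) at each j in [3,6]:
  j=3: fails
  j=4: fails
  j=5: fails
  j=6: fails
No position in the window satisfies it → formula fails.

No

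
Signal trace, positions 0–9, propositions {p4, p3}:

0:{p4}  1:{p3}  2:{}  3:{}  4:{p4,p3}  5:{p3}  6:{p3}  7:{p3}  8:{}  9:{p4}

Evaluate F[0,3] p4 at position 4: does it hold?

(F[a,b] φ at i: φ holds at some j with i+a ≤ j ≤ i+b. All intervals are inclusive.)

Check p4 at each j in [4,7]:
  j=4: true
  j=5: false
  j=6: false
  j=7: false
Found at j=4 → formula holds.

Holds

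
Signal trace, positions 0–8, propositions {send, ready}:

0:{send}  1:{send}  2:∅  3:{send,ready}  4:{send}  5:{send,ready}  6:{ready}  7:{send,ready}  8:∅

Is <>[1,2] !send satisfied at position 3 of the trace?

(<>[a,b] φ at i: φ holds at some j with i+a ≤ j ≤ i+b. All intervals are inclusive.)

Check !send at each j in [4,5]:
  j=4: false
  j=5: false
No position in the window satisfies it → formula fails.

No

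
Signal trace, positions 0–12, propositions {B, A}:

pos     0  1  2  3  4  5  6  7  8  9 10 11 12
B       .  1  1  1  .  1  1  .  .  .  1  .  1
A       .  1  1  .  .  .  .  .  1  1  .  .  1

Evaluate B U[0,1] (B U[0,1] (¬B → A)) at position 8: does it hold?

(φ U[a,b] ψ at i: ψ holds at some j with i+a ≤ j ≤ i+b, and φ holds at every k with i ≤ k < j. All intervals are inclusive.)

Need some j in [8,9] with (B U[0,1] (¬B → A)), and B at every k in [8,j-1].
  j=8: (B U[0,1] (¬B → A)) holds; no prefix to check → satisfied.

Holds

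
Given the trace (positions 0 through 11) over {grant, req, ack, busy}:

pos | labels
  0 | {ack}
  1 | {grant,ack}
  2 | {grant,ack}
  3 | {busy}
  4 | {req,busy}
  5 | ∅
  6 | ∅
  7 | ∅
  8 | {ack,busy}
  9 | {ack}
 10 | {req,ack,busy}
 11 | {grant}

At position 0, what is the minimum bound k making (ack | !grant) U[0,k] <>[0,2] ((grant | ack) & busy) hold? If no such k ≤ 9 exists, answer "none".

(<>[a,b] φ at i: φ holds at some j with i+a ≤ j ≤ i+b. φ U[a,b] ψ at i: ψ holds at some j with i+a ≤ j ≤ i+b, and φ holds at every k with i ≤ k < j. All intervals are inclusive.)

6

Need earliest j ≥ 0 with <>[0,2] ((grant | ack) & busy), and (ack | !grant) at every k in [0,j-1].
  j=0: rhs fails.
  j=1: rhs fails.
  j=2: rhs fails.
  j=3: rhs fails.
  j=4: rhs fails.
  j=5: rhs fails.
  j=6: rhs holds; lhs holds on [0,5]. k = 6.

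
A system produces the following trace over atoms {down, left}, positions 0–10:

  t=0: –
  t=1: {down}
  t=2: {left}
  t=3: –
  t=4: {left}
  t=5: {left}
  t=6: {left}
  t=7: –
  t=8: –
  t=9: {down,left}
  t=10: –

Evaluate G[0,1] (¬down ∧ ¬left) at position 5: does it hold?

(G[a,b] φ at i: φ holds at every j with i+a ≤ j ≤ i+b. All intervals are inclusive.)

False

Check (¬down ∧ ¬left) at every j in [5,6]:
  j=5: false
  j=6: false
Fails at j=5 → formula fails.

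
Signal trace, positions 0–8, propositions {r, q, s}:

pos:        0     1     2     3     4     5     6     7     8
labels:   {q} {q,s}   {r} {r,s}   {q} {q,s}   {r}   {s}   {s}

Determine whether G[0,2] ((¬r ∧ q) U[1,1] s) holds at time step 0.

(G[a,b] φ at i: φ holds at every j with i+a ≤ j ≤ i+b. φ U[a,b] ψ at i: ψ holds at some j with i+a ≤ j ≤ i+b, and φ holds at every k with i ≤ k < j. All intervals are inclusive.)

Check ((¬r ∧ q) U[1,1] s) at every j in [0,2]:
  j=0: holds
  j=1: fails
  j=2: fails
Fails at j=1 → formula fails.

False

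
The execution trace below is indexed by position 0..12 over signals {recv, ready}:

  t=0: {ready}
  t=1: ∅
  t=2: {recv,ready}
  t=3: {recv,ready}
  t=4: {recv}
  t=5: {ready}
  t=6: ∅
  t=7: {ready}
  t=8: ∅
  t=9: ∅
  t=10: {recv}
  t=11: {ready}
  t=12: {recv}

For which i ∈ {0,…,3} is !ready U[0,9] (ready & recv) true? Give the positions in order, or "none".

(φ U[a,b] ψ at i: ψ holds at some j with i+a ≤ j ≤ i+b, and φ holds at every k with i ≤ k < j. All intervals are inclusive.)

Evaluate at each i in [0,3]:
  i=0: ✗ (lhs fails at k=0 before rhs at j=2)
  i=1: ✓ (rhs at j=2; lhs holds on [1,1])
  i=2: ✓ (rhs at j=2)
  i=3: ✓ (rhs at j=3)

1, 2, 3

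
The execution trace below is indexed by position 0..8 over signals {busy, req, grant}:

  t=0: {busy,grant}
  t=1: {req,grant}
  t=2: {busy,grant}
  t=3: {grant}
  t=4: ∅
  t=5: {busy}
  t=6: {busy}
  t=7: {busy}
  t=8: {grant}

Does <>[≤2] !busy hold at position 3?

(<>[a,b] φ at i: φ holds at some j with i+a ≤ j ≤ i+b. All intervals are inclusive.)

Check !busy at each j in [3,5]:
  j=3: true
  j=4: true
  j=5: false
Found at j=3 → formula holds.

Holds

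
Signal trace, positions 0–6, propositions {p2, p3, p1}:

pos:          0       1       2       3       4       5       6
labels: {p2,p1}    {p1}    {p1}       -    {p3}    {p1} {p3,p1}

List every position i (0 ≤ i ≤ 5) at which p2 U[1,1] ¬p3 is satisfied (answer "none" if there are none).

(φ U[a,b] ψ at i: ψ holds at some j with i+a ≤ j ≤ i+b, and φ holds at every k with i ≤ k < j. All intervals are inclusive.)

Evaluate at each i in [0,5]:
  i=0: ✓ (rhs at j=1; lhs holds on [0,0])
  i=1: ✗ (lhs fails at k=1 before rhs at j=2)
  i=2: ✗ (lhs fails at k=2 before rhs at j=3)
  i=3: ✗ (no rhs in [4,4])
  i=4: ✗ (lhs fails at k=4 before rhs at j=5)
  i=5: ✗ (no rhs in [6,6])

0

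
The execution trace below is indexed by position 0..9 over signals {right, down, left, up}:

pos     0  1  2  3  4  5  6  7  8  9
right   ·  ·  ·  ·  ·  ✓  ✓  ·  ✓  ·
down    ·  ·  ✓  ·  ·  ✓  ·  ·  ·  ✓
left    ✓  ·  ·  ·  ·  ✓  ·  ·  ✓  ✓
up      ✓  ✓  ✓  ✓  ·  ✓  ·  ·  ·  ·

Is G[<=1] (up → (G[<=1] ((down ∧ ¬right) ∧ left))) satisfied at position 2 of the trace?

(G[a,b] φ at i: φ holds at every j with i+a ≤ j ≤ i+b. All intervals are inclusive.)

Check (up → (G[<=1] ((down ∧ ¬right) ∧ left))) at every j in [2,3]:
  j=2: antecedent true; consequent fails at 2 → ✗
  j=3: antecedent true; consequent fails at 3 → ✗
Fails at j=2 → formula fails.

No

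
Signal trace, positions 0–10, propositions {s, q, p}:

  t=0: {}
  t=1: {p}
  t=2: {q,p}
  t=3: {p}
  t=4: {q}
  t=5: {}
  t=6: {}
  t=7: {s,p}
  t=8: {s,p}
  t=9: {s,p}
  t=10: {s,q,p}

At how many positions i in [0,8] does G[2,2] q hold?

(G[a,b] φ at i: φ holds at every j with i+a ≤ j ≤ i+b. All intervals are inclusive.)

3

Evaluate at each i in [0,8]:
  i=0: ✓ (all of [2,2])
  i=1: ✗ (fails at j=3)
  i=2: ✓ (all of [4,4])
  i=3: ✗ (fails at j=5)
  i=4: ✗ (fails at j=6)
  i=5: ✗ (fails at j=7)
  i=6: ✗ (fails at j=8)
  i=7: ✗ (fails at j=9)
  i=8: ✓ (all of [10,10])
Positions where it holds: {0, 2, 8} → 3.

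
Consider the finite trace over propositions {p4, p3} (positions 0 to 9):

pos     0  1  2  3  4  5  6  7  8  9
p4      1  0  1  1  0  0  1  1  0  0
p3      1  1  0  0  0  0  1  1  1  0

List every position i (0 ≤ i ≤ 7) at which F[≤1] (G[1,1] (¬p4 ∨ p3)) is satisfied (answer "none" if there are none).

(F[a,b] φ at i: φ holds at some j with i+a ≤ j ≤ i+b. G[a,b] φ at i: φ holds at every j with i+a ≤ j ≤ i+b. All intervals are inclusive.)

0, 2, 3, 4, 5, 6, 7

Evaluate at each i in [0,7]:
  i=0: ✓ (witness j=0)
  i=1: ✗ (none in [1,2])
  i=2: ✓ (witness j=3)
  i=3: ✓ (witness j=3)
  i=4: ✓ (witness j=4)
  i=5: ✓ (witness j=5)
  i=6: ✓ (witness j=6)
  i=7: ✓ (witness j=7)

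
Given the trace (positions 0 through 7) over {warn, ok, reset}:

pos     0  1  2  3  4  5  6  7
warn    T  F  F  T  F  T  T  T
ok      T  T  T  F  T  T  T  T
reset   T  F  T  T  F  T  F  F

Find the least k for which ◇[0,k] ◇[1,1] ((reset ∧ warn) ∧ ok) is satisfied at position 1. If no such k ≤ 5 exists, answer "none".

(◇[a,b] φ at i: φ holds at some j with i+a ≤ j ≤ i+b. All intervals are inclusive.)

3

Scan j = 1,2,… for ◇[1,1] ((reset ∧ warn) ∧ ok):
  j=1: fails
  j=2: fails
  j=3: fails
  j=4: holds
First hit at j=4, so smallest k = 4-1 = 3.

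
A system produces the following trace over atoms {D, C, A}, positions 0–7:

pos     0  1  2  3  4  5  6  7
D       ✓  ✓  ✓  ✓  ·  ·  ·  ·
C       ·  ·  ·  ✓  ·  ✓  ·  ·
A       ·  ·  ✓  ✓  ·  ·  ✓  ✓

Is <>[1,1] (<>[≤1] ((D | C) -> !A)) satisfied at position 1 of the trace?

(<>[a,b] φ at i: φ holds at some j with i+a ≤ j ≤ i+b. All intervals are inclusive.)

No

Check <>[≤1] ((D | C) -> !A) at each j in [2,2]:
  j=2: fails (none in [2,3])
No position in the window satisfies it → formula fails.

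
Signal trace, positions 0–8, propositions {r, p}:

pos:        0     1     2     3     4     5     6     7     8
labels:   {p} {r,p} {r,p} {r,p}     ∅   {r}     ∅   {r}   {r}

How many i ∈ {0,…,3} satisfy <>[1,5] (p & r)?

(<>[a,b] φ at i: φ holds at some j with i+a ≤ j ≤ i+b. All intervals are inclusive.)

3

Evaluate at each i in [0,3]:
  i=0: ✓ (witness j=1)
  i=1: ✓ (witness j=2)
  i=2: ✓ (witness j=3)
  i=3: ✗ (none in [4,8])
Positions where it holds: {0, 1, 2} → 3.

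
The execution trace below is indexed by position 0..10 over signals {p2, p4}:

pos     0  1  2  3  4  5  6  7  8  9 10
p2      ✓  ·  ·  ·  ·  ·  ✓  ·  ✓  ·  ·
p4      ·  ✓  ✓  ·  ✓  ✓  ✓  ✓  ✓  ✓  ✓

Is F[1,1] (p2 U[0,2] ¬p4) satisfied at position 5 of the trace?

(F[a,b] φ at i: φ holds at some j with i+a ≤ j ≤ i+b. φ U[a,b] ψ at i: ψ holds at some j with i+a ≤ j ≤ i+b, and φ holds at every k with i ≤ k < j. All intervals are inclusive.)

Check (p2 U[0,2] ¬p4) at each j in [6,6]:
  j=6: fails
No position in the window satisfies it → formula fails.

No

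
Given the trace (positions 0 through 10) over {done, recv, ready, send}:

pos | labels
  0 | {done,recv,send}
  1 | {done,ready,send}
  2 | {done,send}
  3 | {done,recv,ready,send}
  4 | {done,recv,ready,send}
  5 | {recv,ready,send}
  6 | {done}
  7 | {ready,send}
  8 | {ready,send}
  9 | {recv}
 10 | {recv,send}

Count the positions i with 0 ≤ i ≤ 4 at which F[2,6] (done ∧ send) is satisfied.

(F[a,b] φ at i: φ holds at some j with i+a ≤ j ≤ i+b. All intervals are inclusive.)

Evaluate at each i in [0,4]:
  i=0: ✓ (witness j=2)
  i=1: ✓ (witness j=3)
  i=2: ✓ (witness j=4)
  i=3: ✗ (none in [5,9])
  i=4: ✗ (none in [6,10])
Positions where it holds: {0, 1, 2} → 3.

3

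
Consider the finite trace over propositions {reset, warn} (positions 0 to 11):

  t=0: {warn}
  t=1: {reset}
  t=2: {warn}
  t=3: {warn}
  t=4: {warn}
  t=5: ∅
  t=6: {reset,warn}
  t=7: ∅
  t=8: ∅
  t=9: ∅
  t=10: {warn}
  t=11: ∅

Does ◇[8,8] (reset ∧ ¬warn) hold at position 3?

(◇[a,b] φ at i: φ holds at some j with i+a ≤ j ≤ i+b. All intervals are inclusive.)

Check (reset ∧ ¬warn) at each j in [11,11]:
  j=11: false
No position in the window satisfies it → formula fails.

No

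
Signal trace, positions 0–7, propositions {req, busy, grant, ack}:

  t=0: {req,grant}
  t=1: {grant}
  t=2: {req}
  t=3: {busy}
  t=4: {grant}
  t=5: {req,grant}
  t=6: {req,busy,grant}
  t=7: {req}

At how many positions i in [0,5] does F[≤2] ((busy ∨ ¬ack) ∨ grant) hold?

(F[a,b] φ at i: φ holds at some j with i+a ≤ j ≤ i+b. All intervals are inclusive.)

6

Evaluate at each i in [0,5]:
  i=0: ✓ (witness j=0)
  i=1: ✓ (witness j=1)
  i=2: ✓ (witness j=2)
  i=3: ✓ (witness j=3)
  i=4: ✓ (witness j=4)
  i=5: ✓ (witness j=5)
Positions where it holds: {0, 1, 2, 3, 4, 5} → 6.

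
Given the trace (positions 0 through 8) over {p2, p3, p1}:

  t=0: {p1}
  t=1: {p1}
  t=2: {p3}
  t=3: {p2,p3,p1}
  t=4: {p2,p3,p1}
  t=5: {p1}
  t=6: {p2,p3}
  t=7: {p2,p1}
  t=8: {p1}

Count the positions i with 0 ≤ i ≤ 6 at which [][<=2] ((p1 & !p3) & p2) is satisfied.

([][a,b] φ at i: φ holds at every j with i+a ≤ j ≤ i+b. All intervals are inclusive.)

Evaluate at each i in [0,6]:
  i=0: ✗ (fails at j=0)
  i=1: ✗ (fails at j=1)
  i=2: ✗ (fails at j=2)
  i=3: ✗ (fails at j=3)
  i=4: ✗ (fails at j=4)
  i=5: ✗ (fails at j=5)
  i=6: ✗ (fails at j=6)
Positions where it holds: {} → 0.

0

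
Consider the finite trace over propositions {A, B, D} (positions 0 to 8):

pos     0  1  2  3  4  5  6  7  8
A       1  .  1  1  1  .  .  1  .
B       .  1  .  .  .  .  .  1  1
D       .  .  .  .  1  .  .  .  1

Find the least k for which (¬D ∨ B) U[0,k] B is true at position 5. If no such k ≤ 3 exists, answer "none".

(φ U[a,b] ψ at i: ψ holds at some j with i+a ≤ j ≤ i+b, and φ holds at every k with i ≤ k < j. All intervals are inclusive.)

2

Need earliest j ≥ 5 with B, and (¬D ∨ B) at every k in [5,j-1].
  j=5: rhs fails.
  j=6: rhs fails.
  j=7: rhs holds; lhs holds on [5,6]. k = 2.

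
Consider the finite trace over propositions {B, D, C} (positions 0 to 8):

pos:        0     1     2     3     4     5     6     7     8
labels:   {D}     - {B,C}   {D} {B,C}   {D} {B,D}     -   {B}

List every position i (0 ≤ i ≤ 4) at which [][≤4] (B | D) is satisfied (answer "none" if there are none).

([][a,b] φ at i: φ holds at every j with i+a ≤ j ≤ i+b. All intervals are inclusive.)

2

Evaluate at each i in [0,4]:
  i=0: ✗ (fails at j=1)
  i=1: ✗ (fails at j=1)
  i=2: ✓ (all of [2,6])
  i=3: ✗ (fails at j=7)
  i=4: ✗ (fails at j=7)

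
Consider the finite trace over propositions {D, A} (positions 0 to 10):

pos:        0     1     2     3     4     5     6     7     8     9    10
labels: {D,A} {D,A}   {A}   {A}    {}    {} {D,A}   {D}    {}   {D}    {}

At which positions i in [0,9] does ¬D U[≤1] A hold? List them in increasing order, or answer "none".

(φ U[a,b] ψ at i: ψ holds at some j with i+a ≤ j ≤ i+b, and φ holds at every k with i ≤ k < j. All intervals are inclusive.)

Evaluate at each i in [0,9]:
  i=0: ✓ (rhs at j=0)
  i=1: ✓ (rhs at j=1)
  i=2: ✓ (rhs at j=2)
  i=3: ✓ (rhs at j=3)
  i=4: ✗ (no rhs in [4,5])
  i=5: ✓ (rhs at j=6; lhs holds on [5,5])
  i=6: ✓ (rhs at j=6)
  i=7: ✗ (no rhs in [7,8])
  i=8: ✗ (no rhs in [8,9])
  i=9: ✗ (no rhs in [9,10])

0, 1, 2, 3, 5, 6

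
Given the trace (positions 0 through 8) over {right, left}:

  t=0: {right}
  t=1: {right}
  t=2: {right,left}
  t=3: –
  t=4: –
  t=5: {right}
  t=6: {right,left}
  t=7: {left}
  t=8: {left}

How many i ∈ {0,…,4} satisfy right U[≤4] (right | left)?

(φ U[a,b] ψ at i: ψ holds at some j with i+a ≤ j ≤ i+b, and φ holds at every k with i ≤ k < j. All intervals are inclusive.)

3

Evaluate at each i in [0,4]:
  i=0: ✓ (rhs at j=0)
  i=1: ✓ (rhs at j=1)
  i=2: ✓ (rhs at j=2)
  i=3: ✗ (lhs fails at k=3 before rhs at j=5)
  i=4: ✗ (lhs fails at k=4 before rhs at j=5)
Positions where it holds: {0, 1, 2} → 3.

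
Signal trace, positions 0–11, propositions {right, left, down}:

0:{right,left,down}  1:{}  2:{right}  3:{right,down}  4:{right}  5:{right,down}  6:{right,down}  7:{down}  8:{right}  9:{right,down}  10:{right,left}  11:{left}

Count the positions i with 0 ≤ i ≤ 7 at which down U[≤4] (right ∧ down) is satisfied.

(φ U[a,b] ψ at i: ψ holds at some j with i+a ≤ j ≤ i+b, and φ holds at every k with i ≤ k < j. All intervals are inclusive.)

Evaluate at each i in [0,7]:
  i=0: ✓ (rhs at j=0)
  i=1: ✗ (lhs fails at k=1 before rhs at j=3)
  i=2: ✗ (lhs fails at k=2 before rhs at j=3)
  i=3: ✓ (rhs at j=3)
  i=4: ✗ (lhs fails at k=4 before rhs at j=5)
  i=5: ✓ (rhs at j=5)
  i=6: ✓ (rhs at j=6)
  i=7: ✗ (lhs fails at k=8 before rhs at j=9)
Positions where it holds: {0, 3, 5, 6} → 4.

4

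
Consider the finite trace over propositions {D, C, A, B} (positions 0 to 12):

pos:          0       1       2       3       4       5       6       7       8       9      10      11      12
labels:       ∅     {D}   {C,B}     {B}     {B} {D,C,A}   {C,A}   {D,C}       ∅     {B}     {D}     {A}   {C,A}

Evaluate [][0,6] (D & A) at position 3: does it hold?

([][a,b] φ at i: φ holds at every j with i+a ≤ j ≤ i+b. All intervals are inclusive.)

False

Check (D & A) at every j in [3,9]:
  j=3: false
  j=4: false
  j=5: true
  j=6: false
  j=7: false
  j=8: false
  j=9: false
Fails at j=3 → formula fails.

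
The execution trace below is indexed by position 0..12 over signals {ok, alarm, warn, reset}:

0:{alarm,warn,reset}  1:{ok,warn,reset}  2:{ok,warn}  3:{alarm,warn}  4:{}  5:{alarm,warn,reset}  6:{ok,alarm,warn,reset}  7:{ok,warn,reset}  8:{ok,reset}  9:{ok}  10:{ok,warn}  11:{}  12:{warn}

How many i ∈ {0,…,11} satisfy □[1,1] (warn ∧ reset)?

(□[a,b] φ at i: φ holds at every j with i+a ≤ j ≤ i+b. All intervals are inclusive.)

Evaluate at each i in [0,11]:
  i=0: ✓ (all of [1,1])
  i=1: ✗ (fails at j=2)
  i=2: ✗ (fails at j=3)
  i=3: ✗ (fails at j=4)
  i=4: ✓ (all of [5,5])
  i=5: ✓ (all of [6,6])
  i=6: ✓ (all of [7,7])
  i=7: ✗ (fails at j=8)
  i=8: ✗ (fails at j=9)
  i=9: ✗ (fails at j=10)
  i=10: ✗ (fails at j=11)
  i=11: ✗ (fails at j=12)
Positions where it holds: {0, 4, 5, 6} → 4.

4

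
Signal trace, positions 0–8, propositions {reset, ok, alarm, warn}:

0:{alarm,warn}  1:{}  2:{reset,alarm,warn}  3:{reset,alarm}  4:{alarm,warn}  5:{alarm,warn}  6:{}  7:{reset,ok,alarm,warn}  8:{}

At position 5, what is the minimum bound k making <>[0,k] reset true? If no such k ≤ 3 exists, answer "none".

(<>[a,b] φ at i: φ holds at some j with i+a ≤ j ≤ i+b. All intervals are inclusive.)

Scan j = 5,6,… for reset:
  j=5: fails
  j=6: fails
  j=7: holds
First hit at j=7, so smallest k = 7-5 = 2.

2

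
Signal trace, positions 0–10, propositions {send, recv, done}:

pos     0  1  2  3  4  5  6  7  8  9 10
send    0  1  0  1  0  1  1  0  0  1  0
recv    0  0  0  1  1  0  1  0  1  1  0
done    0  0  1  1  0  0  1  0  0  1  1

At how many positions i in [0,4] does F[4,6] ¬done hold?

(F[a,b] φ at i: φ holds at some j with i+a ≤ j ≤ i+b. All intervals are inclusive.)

5

Evaluate at each i in [0,4]:
  i=0: ✓ (witness j=4)
  i=1: ✓ (witness j=5)
  i=2: ✓ (witness j=7)
  i=3: ✓ (witness j=7)
  i=4: ✓ (witness j=8)
Positions where it holds: {0, 1, 2, 3, 4} → 5.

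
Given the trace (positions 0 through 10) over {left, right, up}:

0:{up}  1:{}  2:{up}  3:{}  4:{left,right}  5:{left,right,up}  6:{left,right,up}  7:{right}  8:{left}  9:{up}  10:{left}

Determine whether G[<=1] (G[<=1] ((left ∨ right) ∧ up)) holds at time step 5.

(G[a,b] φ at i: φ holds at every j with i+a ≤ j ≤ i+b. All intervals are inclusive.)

Check G[<=1] ((left ∨ right) ∧ up) at every j in [5,6]:
  j=5: holds on [5,6]
  j=6: fails at 7
Fails at j=6 → formula fails.

False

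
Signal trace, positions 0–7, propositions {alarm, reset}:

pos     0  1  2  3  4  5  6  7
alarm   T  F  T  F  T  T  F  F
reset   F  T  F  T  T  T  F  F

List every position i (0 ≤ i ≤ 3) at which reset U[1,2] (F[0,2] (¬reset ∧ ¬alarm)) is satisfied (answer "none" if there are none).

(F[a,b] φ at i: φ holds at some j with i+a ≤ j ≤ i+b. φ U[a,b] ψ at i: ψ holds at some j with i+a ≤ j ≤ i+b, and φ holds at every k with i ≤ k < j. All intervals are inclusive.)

Evaluate at each i in [0,3]:
  i=0: ✗ (no rhs in [1,2])
  i=1: ✗ (no rhs in [2,3])
  i=2: ✗ (lhs fails at k=2 before rhs at j=4)
  i=3: ✓ (rhs at j=4; lhs holds on [3,3])

3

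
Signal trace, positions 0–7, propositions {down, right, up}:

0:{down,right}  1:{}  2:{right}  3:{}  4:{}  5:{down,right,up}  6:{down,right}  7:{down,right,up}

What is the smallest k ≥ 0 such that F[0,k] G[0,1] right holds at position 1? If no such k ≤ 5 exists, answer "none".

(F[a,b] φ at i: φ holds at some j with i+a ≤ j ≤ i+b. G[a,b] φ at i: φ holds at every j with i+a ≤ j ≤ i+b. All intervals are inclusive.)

Scan j = 1,2,… for G[0,1] right:
  j=1: fails
  j=2: fails
  j=3: fails
  j=4: fails
  j=5: holds
First hit at j=5, so smallest k = 5-1 = 4.

4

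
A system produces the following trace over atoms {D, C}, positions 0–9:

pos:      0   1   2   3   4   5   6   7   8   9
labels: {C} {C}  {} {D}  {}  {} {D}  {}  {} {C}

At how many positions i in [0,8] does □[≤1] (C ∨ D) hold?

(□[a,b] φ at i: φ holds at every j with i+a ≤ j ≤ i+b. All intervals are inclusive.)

Evaluate at each i in [0,8]:
  i=0: ✓ (all of [0,1])
  i=1: ✗ (fails at j=2)
  i=2: ✗ (fails at j=2)
  i=3: ✗ (fails at j=4)
  i=4: ✗ (fails at j=4)
  i=5: ✗ (fails at j=5)
  i=6: ✗ (fails at j=7)
  i=7: ✗ (fails at j=7)
  i=8: ✗ (fails at j=8)
Positions where it holds: {0} → 1.

1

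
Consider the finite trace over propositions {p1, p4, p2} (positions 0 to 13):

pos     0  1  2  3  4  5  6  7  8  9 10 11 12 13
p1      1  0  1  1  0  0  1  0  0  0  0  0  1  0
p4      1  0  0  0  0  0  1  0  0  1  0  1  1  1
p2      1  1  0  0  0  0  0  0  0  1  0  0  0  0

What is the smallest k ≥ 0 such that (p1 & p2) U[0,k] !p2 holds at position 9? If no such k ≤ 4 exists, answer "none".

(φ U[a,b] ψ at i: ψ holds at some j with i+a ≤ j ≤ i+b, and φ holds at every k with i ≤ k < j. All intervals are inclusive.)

Need earliest j ≥ 9 with !p2, and (p1 & p2) at every k in [9,j-1].
  j=9: rhs fails.
  j=10: rhs holds but lhs fails at k=9.
  j=11: rhs holds but lhs fails at k=9.
  j=12: rhs holds but lhs fails at k=9.
  j=13: rhs holds but lhs fails at k=9.
No witness within the range → none.

none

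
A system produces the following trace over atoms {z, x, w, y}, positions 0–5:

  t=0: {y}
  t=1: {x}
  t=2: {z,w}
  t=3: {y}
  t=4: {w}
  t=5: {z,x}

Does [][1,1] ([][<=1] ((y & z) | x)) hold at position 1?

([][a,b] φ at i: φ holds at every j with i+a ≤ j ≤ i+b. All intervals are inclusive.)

No

Check [][<=1] ((y & z) | x) at every j in [2,2]:
  j=2: fails at 2
Fails at j=2 → formula fails.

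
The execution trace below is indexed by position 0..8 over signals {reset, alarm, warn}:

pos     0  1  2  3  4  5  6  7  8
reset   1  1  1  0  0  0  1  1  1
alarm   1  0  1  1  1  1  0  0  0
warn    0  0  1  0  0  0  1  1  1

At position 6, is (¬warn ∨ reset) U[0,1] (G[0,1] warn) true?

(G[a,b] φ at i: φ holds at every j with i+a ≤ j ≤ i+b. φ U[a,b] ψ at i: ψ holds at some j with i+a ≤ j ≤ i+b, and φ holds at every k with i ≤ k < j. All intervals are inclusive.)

Need some j in [6,7] with G[0,1] warn, and (¬warn ∨ reset) at every k in [6,j-1].
  j=6: G[0,1] warn holds; no prefix to check → satisfied.

Holds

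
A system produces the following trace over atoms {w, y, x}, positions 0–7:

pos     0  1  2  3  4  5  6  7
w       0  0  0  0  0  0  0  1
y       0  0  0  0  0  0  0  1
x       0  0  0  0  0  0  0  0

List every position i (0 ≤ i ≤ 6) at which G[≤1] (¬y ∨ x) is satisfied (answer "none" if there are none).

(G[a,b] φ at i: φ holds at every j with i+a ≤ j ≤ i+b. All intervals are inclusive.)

Evaluate at each i in [0,6]:
  i=0: ✓ (all of [0,1])
  i=1: ✓ (all of [1,2])
  i=2: ✓ (all of [2,3])
  i=3: ✓ (all of [3,4])
  i=4: ✓ (all of [4,5])
  i=5: ✓ (all of [5,6])
  i=6: ✗ (fails at j=7)

0, 1, 2, 3, 4, 5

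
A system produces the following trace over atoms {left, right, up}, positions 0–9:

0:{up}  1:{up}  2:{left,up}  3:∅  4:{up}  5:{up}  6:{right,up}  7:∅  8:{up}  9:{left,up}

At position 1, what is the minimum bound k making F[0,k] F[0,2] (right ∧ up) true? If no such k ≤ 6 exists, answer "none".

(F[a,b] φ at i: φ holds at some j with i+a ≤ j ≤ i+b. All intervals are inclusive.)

3

Scan j = 1,2,… for F[0,2] (right ∧ up):
  j=1: fails
  j=2: fails
  j=3: fails
  j=4: holds
First hit at j=4, so smallest k = 4-1 = 3.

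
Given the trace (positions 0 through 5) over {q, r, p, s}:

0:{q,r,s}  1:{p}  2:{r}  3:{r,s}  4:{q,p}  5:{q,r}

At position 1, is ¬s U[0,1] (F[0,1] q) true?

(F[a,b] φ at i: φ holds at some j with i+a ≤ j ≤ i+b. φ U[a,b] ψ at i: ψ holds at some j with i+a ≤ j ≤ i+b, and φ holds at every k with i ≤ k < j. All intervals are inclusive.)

Need some j in [1,2] with F[0,1] q, and ¬s at every k in [1,j-1].
  j=1: F[0,1] q — fails (none in [1,2]).
  j=2: F[0,1] q — fails (none in [2,3]).
No j in the window works → until fails.

False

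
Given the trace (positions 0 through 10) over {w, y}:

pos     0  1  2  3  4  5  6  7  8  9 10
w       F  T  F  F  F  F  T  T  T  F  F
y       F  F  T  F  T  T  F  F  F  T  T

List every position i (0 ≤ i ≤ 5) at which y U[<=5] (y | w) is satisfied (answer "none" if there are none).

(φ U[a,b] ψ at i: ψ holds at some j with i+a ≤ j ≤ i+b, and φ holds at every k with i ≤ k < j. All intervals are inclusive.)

Evaluate at each i in [0,5]:
  i=0: ✗ (lhs fails at k=0 before rhs at j=1)
  i=1: ✓ (rhs at j=1)
  i=2: ✓ (rhs at j=2)
  i=3: ✗ (lhs fails at k=3 before rhs at j=4)
  i=4: ✓ (rhs at j=4)
  i=5: ✓ (rhs at j=5)

1, 2, 4, 5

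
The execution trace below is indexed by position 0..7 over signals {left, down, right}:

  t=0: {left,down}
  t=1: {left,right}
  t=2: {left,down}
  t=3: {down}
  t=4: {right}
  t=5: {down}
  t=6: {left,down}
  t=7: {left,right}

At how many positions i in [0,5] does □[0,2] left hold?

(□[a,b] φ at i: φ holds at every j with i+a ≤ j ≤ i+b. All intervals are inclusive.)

1

Evaluate at each i in [0,5]:
  i=0: ✓ (all of [0,2])
  i=1: ✗ (fails at j=3)
  i=2: ✗ (fails at j=3)
  i=3: ✗ (fails at j=3)
  i=4: ✗ (fails at j=4)
  i=5: ✗ (fails at j=5)
Positions where it holds: {0} → 1.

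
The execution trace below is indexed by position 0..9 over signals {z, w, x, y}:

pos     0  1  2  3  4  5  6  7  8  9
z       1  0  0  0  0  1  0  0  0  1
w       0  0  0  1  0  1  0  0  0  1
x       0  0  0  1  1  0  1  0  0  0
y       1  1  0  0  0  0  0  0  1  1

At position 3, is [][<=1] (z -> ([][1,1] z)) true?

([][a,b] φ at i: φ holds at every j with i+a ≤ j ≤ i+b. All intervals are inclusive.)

Yes

Check (z -> ([][1,1] z)) at every j in [3,4]:
  j=3: antecedent false → ✓
  j=4: antecedent false → ✓
All positions satisfy it → formula holds.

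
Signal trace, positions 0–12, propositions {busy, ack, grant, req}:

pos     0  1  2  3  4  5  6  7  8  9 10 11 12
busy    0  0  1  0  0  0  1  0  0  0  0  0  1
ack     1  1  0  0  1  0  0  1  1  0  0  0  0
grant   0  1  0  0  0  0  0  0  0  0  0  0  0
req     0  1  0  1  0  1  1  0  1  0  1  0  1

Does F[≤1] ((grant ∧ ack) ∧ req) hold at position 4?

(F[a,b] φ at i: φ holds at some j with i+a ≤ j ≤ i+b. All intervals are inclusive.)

Check ((grant ∧ ack) ∧ req) at each j in [4,5]:
  j=4: false
  j=5: false
No position in the window satisfies it → formula fails.

Does not hold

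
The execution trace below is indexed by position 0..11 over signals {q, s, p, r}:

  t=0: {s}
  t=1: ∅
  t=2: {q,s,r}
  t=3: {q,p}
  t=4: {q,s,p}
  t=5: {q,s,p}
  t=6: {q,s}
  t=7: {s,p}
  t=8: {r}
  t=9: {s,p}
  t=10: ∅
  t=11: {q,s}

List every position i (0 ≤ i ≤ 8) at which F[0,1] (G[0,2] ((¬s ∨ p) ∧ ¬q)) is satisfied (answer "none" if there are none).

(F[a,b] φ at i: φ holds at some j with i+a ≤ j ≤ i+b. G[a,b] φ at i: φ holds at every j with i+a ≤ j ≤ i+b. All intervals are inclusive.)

Evaluate at each i in [0,8]:
  i=0: ✗ (none in [0,1])
  i=1: ✗ (none in [1,2])
  i=2: ✗ (none in [2,3])
  i=3: ✗ (none in [3,4])
  i=4: ✗ (none in [4,5])
  i=5: ✗ (none in [5,6])
  i=6: ✓ (witness j=7)
  i=7: ✓ (witness j=7)
  i=8: ✓ (witness j=8)

6, 7, 8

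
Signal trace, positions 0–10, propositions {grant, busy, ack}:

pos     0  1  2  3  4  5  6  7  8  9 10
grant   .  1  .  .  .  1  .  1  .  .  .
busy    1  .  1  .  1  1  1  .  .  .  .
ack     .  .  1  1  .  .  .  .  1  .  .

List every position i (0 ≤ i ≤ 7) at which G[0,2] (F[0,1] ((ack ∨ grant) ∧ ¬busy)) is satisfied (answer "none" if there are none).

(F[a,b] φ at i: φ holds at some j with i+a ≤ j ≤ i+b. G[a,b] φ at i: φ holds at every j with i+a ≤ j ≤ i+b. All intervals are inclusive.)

Evaluate at each i in [0,7]:
  i=0: ✓ (all of [0,2])
  i=1: ✓ (all of [1,3])
  i=2: ✗ (fails at j=4)
  i=3: ✗ (fails at j=4)
  i=4: ✗ (fails at j=4)
  i=5: ✗ (fails at j=5)
  i=6: ✓ (all of [6,8])
  i=7: ✗ (fails at j=9)

0, 1, 6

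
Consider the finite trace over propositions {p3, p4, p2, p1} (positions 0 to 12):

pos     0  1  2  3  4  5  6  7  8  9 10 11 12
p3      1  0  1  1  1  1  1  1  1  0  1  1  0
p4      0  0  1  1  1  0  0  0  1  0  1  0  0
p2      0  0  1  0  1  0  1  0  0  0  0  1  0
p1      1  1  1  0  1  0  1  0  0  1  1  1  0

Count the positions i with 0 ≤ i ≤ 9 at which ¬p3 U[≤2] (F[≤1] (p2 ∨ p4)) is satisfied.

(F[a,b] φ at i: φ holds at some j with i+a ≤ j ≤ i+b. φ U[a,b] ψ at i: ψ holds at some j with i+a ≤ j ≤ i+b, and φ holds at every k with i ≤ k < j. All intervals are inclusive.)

Evaluate at each i in [0,9]:
  i=0: ✗ (lhs fails at k=0 before rhs at j=1)
  i=1: ✓ (rhs at j=1)
  i=2: ✓ (rhs at j=2)
  i=3: ✓ (rhs at j=3)
  i=4: ✓ (rhs at j=4)
  i=5: ✓ (rhs at j=5)
  i=6: ✓ (rhs at j=6)
  i=7: ✓ (rhs at j=7)
  i=8: ✓ (rhs at j=8)
  i=9: ✓ (rhs at j=9)
Positions where it holds: {1, 2, 3, 4, 5, 6, 7, 8, 9} → 9.

9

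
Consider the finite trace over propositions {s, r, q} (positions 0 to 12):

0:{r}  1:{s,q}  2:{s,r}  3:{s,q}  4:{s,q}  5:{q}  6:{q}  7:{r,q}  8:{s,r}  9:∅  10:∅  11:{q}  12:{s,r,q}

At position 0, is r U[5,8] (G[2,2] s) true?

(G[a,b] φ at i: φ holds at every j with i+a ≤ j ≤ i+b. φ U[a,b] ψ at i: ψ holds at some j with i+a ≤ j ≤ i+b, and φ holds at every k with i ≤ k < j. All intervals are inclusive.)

Does not hold

Need some j in [5,8] with G[2,2] s, and r at every k in [0,j-1].
  j=5: G[2,2] s — fails at 7.
  j=6: G[2,2] s holds, but r fails at k=1 → not this j.
  j=7: G[2,2] s — fails at 9.
  j=8: G[2,2] s — fails at 10.
No j in the window works → until fails.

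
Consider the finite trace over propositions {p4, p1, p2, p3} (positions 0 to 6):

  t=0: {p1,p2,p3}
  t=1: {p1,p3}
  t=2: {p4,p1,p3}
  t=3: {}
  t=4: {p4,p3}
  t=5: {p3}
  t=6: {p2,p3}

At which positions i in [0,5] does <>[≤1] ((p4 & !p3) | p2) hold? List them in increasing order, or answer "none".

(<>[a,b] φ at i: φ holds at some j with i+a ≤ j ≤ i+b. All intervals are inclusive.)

0, 5

Evaluate at each i in [0,5]:
  i=0: ✓ (witness j=0)
  i=1: ✗ (none in [1,2])
  i=2: ✗ (none in [2,3])
  i=3: ✗ (none in [3,4])
  i=4: ✗ (none in [4,5])
  i=5: ✓ (witness j=6)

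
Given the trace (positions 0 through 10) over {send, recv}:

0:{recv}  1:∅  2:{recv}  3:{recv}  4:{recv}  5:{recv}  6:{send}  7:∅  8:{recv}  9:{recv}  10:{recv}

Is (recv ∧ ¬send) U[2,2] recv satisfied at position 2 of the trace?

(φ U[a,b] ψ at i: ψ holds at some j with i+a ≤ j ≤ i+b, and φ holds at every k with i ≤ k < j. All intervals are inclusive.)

Yes

Need some j in [4,4] with recv, and (recv ∧ ¬send) at every k in [2,j-1].
  j=4: recv holds; (recv ∧ ¬send) holds at every k in [2,3] → satisfied.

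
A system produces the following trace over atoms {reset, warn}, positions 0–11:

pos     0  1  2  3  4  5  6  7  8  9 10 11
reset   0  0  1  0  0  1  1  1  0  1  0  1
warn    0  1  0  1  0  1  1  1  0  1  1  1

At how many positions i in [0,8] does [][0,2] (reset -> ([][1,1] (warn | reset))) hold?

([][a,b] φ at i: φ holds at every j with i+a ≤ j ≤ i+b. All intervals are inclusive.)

6

Evaluate at each i in [0,8]:
  i=0: ✓ (all of [0,2])
  i=1: ✓ (all of [1,3])
  i=2: ✓ (all of [2,4])
  i=3: ✓ (all of [3,5])
  i=4: ✓ (all of [4,6])
  i=5: ✗ (fails at j=7)
  i=6: ✗ (fails at j=7)
  i=7: ✗ (fails at j=7)
  i=8: ✓ (all of [8,10])
Positions where it holds: {0, 1, 2, 3, 4, 8} → 6.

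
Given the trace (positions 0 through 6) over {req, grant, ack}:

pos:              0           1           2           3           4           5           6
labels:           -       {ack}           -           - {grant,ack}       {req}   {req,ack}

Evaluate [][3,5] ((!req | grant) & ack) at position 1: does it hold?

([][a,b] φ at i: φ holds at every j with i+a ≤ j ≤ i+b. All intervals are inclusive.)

No

Check ((!req | grant) & ack) at every j in [4,6]:
  j=4: true
  j=5: false
  j=6: false
Fails at j=5 → formula fails.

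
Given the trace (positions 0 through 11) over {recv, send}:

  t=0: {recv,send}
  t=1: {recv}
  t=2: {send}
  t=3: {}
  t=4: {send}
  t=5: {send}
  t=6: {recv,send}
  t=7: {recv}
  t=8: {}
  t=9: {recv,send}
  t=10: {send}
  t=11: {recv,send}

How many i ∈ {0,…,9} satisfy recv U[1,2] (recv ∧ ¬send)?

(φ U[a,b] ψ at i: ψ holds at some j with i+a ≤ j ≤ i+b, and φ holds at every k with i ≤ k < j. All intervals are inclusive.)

Evaluate at each i in [0,9]:
  i=0: ✓ (rhs at j=1; lhs holds on [0,0])
  i=1: ✗ (no rhs in [2,3])
  i=2: ✗ (no rhs in [3,4])
  i=3: ✗ (no rhs in [4,5])
  i=4: ✗ (no rhs in [5,6])
  i=5: ✗ (lhs fails at k=5 before rhs at j=7)
  i=6: ✓ (rhs at j=7; lhs holds on [6,6])
  i=7: ✗ (no rhs in [8,9])
  i=8: ✗ (no rhs in [9,10])
  i=9: ✗ (no rhs in [10,11])
Positions where it holds: {0, 6} → 2.

2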